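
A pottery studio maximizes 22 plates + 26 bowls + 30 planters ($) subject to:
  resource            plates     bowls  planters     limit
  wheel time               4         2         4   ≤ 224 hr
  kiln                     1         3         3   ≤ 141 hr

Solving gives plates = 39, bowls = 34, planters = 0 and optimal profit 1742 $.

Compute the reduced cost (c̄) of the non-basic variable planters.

At the optimum: wheel time uses 224 of 224 (binding); kiln uses 141 of 141 (binding).
The binding rows give the dual system: 4·y_wheel time + 1·y_kiln = 22 and 2·y_wheel time + 3·y_kiln = 26.
Solving: y_wheel time = 4, y_kiln = 6.
Reduced cost of planters: c₃ − yᵀa₃ = 30 − (4·4 + 6·3) = 30 − 34 = -4.

-4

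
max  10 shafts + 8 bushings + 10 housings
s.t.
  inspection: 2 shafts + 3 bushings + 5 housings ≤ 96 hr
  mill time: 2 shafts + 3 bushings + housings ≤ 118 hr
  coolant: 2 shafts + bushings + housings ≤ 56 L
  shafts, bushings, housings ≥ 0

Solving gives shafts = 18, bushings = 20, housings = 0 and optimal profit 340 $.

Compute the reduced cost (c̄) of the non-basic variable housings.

Binding: inspection and coolant. Non-binding: mill time (22 unused).
Slack constraints have shadow price 0 (complementary slackness).
Dual feasibility on the basic columns requires 2·y_inspection + 2·y_coolant = 10, 3·y_inspection + 1·y_coolant = 8.
Solving: y_inspection = 1.5, y_coolant = 3.5.
Reduced cost of housings: c₃ − yᵀa₃ = 10 − (1.5·5 + 3.5·1) = 10 − 11 = -1.

-1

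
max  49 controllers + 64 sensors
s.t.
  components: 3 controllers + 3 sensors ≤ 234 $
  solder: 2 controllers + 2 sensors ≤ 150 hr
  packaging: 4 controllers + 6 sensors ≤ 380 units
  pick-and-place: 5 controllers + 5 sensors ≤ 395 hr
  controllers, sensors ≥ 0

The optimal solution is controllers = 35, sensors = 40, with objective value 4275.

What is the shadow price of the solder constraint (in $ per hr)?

Binding: solder and packaging. Non-binding: components (9 unused), pick-and-place (20 unused).
Slack constraints have shadow price 0 (complementary slackness).
The binding rows give the dual system: 2·y_solder + 4·y_packaging = 49 and 2·y_solder + 6·y_packaging = 64.
→ y_solder = 9.5 and y_packaging = 7.5.
Shadow price of solder = 9.5.

9.5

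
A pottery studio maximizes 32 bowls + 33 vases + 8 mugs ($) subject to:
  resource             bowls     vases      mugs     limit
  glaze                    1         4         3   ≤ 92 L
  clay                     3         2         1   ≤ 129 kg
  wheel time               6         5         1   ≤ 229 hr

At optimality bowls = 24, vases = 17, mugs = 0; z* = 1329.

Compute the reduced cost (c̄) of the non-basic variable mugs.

-3

Binding: glaze and wheel time. Non-binding: clay (23 unused).
Since clay is not tight, its dual is 0.
From A_Bᵀ y = c: 1·y_glaze + 6·y_wheel time = 32; 4·y_glaze + 5·y_wheel time = 33.
→ y_glaze = 2 and y_wheel time = 5.
Reduced cost of mugs: c₃ − yᵀa₃ = 8 − (2·3 + 5·1) = 8 − 11 = -3.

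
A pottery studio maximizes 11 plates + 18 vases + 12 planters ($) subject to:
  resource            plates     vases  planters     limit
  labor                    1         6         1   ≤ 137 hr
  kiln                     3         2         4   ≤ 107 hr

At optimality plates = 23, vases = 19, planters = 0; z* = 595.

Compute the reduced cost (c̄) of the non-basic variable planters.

-2

At the optimum: labor uses 137 of 137 (binding); kiln uses 107 of 107 (binding).
From A_Bᵀ y = c: 1·y_labor + 3·y_kiln = 11; 6·y_labor + 2·y_kiln = 18.
Solving: y_labor = 2, y_kiln = 3.
Reduced cost of planters: c₃ − yᵀa₃ = 12 − (2·1 + 3·4) = 12 − 14 = -2.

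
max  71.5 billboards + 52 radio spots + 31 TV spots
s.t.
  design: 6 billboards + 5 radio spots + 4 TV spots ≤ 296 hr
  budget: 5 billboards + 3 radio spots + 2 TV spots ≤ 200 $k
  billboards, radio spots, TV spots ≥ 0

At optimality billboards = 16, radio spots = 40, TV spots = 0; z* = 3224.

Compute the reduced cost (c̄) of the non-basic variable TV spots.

-8

Check each constraint at x*: design 296/296 (tight); budget 200/200 (tight).
From A_Bᵀ y = c: 6·y_design + 5·y_budget = 71.5; 5·y_design + 3·y_budget = 52.
Solving: y_design = 6.5, y_budget = 6.5.
Reduced cost of TV spots: c₃ − yᵀa₃ = 31 − (6.5·4 + 6.5·2) = 31 − 39 = -8.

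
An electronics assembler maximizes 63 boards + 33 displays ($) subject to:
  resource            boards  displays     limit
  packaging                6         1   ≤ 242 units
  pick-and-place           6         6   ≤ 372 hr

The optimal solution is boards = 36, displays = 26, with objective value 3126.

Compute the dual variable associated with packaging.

6

Both packaging and pick-and-place are binding at x*.
From A_Bᵀ y = c: 6·y_packaging + 6·y_pick-and-place = 63; 1·y_packaging + 6·y_pick-and-place = 33.
This yields shadow prices y_packaging = 6, y_pick-and-place = 4.5.
Shadow price of packaging = 6.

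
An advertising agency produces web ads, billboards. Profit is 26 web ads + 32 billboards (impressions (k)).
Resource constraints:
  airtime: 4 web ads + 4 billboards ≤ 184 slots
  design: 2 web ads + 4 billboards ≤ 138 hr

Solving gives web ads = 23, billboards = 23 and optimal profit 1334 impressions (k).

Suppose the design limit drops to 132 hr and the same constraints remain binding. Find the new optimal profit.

1316

Check each constraint at x*: airtime 184/184 (tight); design 138/138 (tight).
From A_Bᵀ y = c: 4·y_airtime + 2·y_design = 26; 4·y_airtime + 4·y_design = 32.
This yields shadow prices y_airtime = 5, y_design = 3.
Δz = y_design·Δb = 3 × (-6) = -18, so new z* = 1334 − 18 = 1316.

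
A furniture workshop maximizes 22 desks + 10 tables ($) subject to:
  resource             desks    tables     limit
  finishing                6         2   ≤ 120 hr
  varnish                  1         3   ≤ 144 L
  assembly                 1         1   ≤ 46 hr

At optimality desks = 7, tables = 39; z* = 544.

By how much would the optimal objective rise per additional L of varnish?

0

At the optimum: finishing uses 120 of 120 (binding); varnish uses 124 of 144 (slack = 20); assembly uses 46 of 46 (binding).
Since varnish is not tight, its dual is 0.
Dual feasibility on the basic columns requires 6·y_finishing + 1·y_assembly = 22, 2·y_finishing + 1·y_assembly = 10.
This yields shadow prices y_finishing = 3, y_assembly = 4.
Shadow price of varnish = 0.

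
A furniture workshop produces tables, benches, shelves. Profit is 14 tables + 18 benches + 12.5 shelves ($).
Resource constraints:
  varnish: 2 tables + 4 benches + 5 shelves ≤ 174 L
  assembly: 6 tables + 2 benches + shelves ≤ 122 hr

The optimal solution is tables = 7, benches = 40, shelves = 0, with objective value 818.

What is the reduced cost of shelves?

-8.5

At the optimum: varnish uses 174 of 174 (binding); assembly uses 122 of 122 (binding).
Dual feasibility on the basic columns requires 2·y_varnish + 6·y_assembly = 14, 4·y_varnish + 2·y_assembly = 18.
Solving: y_varnish = 4, y_assembly = 1.
Reduced cost of shelves: c₃ − yᵀa₃ = 12.5 − (4·5 + 1·1) = 12.5 − 21 = -8.5.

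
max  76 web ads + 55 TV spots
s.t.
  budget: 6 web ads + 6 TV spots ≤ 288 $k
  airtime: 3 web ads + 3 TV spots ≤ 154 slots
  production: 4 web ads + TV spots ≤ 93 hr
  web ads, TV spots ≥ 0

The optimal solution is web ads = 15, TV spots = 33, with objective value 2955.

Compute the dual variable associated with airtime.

0

Binding: budget and production. Non-binding: airtime (10 unused).
By complementary slackness, y = 0 for the non-binding constraint.
From A_Bᵀ y = c: 6·y_budget + 4·y_production = 76; 6·y_budget + 1·y_production = 55.
→ y_budget = 8 and y_production = 7.
Shadow price of airtime = 0.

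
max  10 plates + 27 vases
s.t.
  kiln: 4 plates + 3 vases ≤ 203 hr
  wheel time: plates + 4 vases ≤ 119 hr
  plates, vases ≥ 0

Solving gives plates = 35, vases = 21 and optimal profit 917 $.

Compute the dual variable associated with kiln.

Both kiln and wheel time are binding at x*.
From A_Bᵀ y = c: 4·y_kiln + 1·y_wheel time = 10; 3·y_kiln + 4·y_wheel time = 27.
→ y_kiln = 1 and y_wheel time = 6.
Shadow price of kiln = 1.

1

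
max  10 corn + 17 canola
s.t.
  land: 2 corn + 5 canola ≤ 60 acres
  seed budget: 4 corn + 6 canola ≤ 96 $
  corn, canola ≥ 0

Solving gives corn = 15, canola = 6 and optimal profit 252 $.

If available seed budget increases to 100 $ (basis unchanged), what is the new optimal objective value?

At the optimum: land uses 60 of 60 (binding); seed budget uses 96 of 96 (binding).
From A_Bᵀ y = c: 2·y_land + 4·y_seed budget = 10; 5·y_land + 6·y_seed budget = 17.
→ y_land = 1 and y_seed budget = 2.
Δz = y_seed budget·Δb = 2 × (4) = 8, so new z* = 252 + 8 = 260.

260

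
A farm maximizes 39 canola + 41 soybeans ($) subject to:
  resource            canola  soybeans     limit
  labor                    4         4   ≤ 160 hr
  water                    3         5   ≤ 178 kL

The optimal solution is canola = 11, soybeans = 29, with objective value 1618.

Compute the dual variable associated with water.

At the optimum: labor uses 160 of 160 (binding); water uses 178 of 178 (binding).
From A_Bᵀ y = c: 4·y_labor + 3·y_water = 39; 4·y_labor + 5·y_water = 41.
→ y_labor = 9 and y_water = 1.
Shadow price of water = 1.

1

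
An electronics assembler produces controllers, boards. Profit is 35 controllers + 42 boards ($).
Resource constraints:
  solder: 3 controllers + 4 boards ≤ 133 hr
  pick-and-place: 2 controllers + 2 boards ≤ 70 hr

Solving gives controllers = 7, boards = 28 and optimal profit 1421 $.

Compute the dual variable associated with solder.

7

Both solder and pick-and-place are binding at x*.
The binding rows give the dual system: 3·y_solder + 2·y_pick-and-place = 35 and 4·y_solder + 2·y_pick-and-place = 42.
This yields shadow prices y_solder = 7, y_pick-and-place = 7.
Shadow price of solder = 7.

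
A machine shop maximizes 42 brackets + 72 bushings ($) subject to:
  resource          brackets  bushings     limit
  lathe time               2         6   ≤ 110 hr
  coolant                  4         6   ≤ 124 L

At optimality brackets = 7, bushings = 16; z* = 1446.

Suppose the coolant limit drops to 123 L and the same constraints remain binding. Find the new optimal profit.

Both lathe time and coolant are binding at x*.
The binding rows give the dual system: 2·y_lathe time + 4·y_coolant = 42 and 6·y_lathe time + 6·y_coolant = 72.
This yields shadow prices y_lathe time = 3, y_coolant = 9.
Δz = y_coolant·Δb = 9 × (-1) = -9, so new z* = 1446 − 9 = 1437.

1437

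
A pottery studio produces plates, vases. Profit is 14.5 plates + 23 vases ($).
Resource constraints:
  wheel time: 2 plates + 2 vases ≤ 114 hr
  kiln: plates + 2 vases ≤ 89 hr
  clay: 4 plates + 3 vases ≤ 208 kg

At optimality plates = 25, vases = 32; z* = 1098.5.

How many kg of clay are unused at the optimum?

12

clay used = 4·25 + 3·32 = 196; slack = 208 − 196 = 12.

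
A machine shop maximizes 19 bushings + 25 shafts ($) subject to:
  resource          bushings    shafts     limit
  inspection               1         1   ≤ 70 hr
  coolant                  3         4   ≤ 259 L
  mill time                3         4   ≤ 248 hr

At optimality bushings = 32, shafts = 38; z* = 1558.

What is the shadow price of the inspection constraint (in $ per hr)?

1

Check each constraint at x*: inspection 70/70 (tight); coolant 248/259 (slack 11); mill time 248/248 (tight).
Slack constraints have shadow price 0 (complementary slackness).
From A_Bᵀ y = c: 1·y_inspection + 3·y_mill time = 19; 1·y_inspection + 4·y_mill time = 25.
→ y_inspection = 1 and y_mill time = 6.
Shadow price of inspection = 1.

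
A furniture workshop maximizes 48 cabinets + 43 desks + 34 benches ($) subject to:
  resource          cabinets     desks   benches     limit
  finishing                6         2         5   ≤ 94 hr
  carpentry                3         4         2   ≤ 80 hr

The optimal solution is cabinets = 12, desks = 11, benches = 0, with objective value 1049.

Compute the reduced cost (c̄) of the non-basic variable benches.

-1.5

Both finishing and carpentry are binding at x*.
From A_Bᵀ y = c: 6·y_finishing + 3·y_carpentry = 48; 2·y_finishing + 4·y_carpentry = 43.
Solving: y_finishing = 3.5, y_carpentry = 9.
Reduced cost of benches: c₃ − yᵀa₃ = 34 − (3.5·5 + 9·2) = 34 − 35.5 = -1.5.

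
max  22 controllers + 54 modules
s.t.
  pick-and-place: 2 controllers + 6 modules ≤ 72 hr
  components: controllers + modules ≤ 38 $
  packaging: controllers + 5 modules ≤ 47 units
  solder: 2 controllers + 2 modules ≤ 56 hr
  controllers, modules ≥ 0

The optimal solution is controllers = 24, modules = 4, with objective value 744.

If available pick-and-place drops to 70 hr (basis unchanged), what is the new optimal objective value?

Binding: pick-and-place and solder. Non-binding: components (10 unused), packaging (3 unused).
Slack constraints have shadow price 0 (complementary slackness).
Dual feasibility on the basic columns requires 2·y_pick-and-place + 2·y_solder = 22, 6·y_pick-and-place + 2·y_solder = 54.
This yields shadow prices y_pick-and-place = 8, y_solder = 3.
Δz = y_pick-and-place·Δb = 8 × (-2) = -16, so new z* = 744 − 16 = 728.

728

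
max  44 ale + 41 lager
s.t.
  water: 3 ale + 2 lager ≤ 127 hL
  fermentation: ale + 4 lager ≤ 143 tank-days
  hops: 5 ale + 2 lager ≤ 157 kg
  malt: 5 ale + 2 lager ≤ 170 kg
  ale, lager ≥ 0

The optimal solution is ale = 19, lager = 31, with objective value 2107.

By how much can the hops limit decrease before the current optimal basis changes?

Binding constraints: fermentation, hops. The basis is B = [[1,4],[5,2]] with det -18.
Per unit decrease in hops, x* moves by d = (-0.2222, 0.0556).
The basis stays optimal until ale reaches 0; allowable decrease = 85.5 kg.

85.5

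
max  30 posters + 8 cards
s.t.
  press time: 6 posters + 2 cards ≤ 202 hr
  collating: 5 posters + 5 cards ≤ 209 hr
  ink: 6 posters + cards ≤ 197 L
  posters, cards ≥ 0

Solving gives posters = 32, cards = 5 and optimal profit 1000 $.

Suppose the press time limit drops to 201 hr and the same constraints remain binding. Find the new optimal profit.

Check each constraint at x*: press time 202/202 (tight); collating 185/209 (slack 24); ink 197/197 (tight).
Since collating is not tight, its dual is 0.
The binding rows give the dual system: 6·y_press time + 6·y_ink = 30 and 2·y_press time + 1·y_ink = 8.
Solving: y_press time = 3, y_ink = 2.
Δz = y_press time·Δb = 3 × (-1) = -3, so new z* = 1000 − 3 = 997.

997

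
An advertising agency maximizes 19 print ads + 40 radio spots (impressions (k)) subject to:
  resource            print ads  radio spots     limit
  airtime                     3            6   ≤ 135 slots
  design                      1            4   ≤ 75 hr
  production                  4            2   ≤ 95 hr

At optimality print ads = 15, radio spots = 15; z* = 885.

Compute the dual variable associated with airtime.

6

At the optimum: airtime uses 135 of 135 (binding); design uses 75 of 75 (binding); production uses 90 of 95 (slack = 5).
Since production is not tight, its dual is 0.
Dual feasibility on the basic columns requires 3·y_airtime + 1·y_design = 19, 6·y_airtime + 4·y_design = 40.
→ y_airtime = 6 and y_design = 1.
Shadow price of airtime = 6.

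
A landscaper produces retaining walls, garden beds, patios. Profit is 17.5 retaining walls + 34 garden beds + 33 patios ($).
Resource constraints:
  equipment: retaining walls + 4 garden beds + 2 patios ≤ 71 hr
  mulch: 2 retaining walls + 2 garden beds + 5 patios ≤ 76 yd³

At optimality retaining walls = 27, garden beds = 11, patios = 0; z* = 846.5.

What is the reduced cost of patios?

Both equipment and mulch are binding at x*.
The binding rows give the dual system: 1·y_equipment + 2·y_mulch = 17.5 and 4·y_equipment + 2·y_mulch = 34.
→ y_equipment = 5.5 and y_mulch = 6.
Reduced cost of patios: c₃ − yᵀa₃ = 33 − (5.5·2 + 6·5) = 33 − 41 = -8.

-8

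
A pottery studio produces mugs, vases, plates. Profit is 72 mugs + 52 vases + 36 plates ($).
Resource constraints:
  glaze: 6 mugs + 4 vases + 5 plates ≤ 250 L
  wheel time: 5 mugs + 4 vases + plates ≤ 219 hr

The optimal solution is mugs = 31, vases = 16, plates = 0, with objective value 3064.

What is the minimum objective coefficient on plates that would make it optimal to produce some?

41

Check each constraint at x*: glaze 250/250 (tight); wheel time 219/219 (tight).
From A_Bᵀ y = c: 6·y_glaze + 5·y_wheel time = 72; 4·y_glaze + 4·y_wheel time = 52.
Solving: y_glaze = 7, y_wheel time = 6.
plates enters the basis when its profit ≥ yᵀa₃ = 7·5 + 6·1 = 41.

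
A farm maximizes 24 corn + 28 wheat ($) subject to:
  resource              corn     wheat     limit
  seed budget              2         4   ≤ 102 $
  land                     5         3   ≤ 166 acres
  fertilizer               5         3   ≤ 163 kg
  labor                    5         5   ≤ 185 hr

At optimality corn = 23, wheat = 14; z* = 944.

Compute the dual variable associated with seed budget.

At the optimum: seed budget uses 102 of 102 (binding); land uses 157 of 166 (slack = 9); fertilizer uses 157 of 163 (slack = 6); labor uses 185 of 185 (binding).
Slack constraints have shadow price 0 (complementary slackness).
From A_Bᵀ y = c: 2·y_seed budget + 5·y_labor = 24; 4·y_seed budget + 5·y_labor = 28.
Solving: y_seed budget = 2, y_labor = 4.
Shadow price of seed budget = 2.

2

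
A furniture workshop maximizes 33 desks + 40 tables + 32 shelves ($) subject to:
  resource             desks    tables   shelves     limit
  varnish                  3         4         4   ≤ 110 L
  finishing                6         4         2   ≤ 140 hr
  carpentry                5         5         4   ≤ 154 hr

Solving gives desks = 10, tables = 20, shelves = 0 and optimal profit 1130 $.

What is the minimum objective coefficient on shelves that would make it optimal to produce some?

Binding: varnish and finishing. Non-binding: carpentry (4 unused).
By complementary slackness, y = 0 for the non-binding constraint.
From A_Bᵀ y = c: 3·y_varnish + 6·y_finishing = 33; 4·y_varnish + 4·y_finishing = 40.
Solving: y_varnish = 9, y_finishing = 1.
shelves enters the basis when its profit ≥ yᵀa₃ = 9·4 + 1·2 = 38.

38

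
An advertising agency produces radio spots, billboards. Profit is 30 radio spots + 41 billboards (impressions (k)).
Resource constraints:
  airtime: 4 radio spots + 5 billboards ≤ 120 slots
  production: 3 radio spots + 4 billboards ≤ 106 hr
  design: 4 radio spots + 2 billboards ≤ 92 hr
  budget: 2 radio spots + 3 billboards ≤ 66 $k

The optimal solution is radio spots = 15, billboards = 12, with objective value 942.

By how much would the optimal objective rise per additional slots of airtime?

4

Check each constraint at x*: airtime 120/120 (tight); production 93/106 (slack 13); design 84/92 (slack 8); budget 66/66 (tight).
Slack constraints have shadow price 0 (complementary slackness).
The binding rows give the dual system: 4·y_airtime + 2·y_budget = 30 and 5·y_airtime + 3·y_budget = 41.
Solving: y_airtime = 4, y_budget = 7.
Shadow price of airtime = 4.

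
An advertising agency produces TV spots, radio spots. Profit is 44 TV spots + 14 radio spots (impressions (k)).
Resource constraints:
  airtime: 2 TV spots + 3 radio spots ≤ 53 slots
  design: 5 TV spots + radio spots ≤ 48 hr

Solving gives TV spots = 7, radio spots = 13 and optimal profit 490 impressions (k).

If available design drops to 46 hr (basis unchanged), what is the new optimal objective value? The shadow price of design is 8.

474

Δb = -2, so new z* = 490 + (8)·(-2) = 490 − 16 = 474.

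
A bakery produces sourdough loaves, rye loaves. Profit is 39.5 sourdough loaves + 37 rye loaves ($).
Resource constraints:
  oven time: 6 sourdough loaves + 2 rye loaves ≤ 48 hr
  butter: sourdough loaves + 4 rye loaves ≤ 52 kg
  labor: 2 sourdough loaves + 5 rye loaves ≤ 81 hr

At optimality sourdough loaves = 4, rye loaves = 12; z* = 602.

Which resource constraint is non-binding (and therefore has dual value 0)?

oven time: 48/48 (binding)
butter: 52/52 (binding)
labor: 68/81 (slack 13)
By complementary slackness, a constraint with positive slack has shadow price 0 → labor.

labor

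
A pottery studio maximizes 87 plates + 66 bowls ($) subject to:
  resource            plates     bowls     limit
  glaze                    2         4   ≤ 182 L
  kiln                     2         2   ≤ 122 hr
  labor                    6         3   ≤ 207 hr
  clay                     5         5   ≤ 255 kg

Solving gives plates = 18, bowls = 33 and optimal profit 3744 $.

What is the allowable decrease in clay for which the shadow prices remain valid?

82.5

Binding constraints: labor, clay. The basis is B = [[6,3],[5,5]] with det 15.
Per unit decrease in clay, x* moves by d = (0.2, -0.4).
The basis stays optimal until bowls reaches 0; allowable decrease = 82.5 kg.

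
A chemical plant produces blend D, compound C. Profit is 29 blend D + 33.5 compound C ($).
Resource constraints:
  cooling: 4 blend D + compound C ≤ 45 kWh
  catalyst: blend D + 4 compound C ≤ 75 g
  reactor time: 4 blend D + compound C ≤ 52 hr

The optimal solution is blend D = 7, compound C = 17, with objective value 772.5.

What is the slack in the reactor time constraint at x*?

reactor time used = 4·7 + 1·17 = 45; slack = 52 − 45 = 7.

7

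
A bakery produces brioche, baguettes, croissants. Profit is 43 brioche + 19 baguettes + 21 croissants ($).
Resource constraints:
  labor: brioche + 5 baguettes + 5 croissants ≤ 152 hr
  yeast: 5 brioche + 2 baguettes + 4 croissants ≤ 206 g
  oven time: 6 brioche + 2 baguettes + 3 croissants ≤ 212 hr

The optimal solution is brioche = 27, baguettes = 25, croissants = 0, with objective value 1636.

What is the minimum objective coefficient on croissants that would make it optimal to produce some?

26

Binding: labor and oven time. Non-binding: yeast (21 unused).
Slack constraints have shadow price 0 (complementary slackness).
From A_Bᵀ y = c: 1·y_labor + 6·y_oven time = 43; 5·y_labor + 2·y_oven time = 19.
This yields shadow prices y_labor = 1, y_oven time = 7.
croissants enters the basis when its profit ≥ yᵀa₃ = 1·5 + 7·3 = 26.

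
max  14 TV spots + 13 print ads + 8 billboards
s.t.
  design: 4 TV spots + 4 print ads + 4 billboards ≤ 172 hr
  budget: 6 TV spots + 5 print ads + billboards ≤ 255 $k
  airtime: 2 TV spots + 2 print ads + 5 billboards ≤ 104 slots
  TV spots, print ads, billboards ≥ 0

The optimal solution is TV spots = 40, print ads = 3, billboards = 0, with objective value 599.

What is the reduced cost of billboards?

At the optimum: design uses 172 of 172 (binding); budget uses 255 of 255 (binding); airtime uses 86 of 104 (slack = 18).
By complementary slackness, y = 0 for the non-binding constraint.
The binding rows give the dual system: 4·y_design + 6·y_budget = 14 and 4·y_design + 5·y_budget = 13.
This yields shadow prices y_design = 2, y_budget = 1.
Reduced cost of billboards: c₃ − yᵀa₃ = 8 − (2·4 + 1·1) = 8 − 9 = -1.

-1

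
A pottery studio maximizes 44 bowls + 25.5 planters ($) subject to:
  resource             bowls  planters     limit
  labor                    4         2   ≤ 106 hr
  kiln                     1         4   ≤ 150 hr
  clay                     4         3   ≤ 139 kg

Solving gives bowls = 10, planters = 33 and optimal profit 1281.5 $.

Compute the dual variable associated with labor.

7.5

At the optimum: labor uses 106 of 106 (binding); kiln uses 142 of 150 (slack = 8); clay uses 139 of 139 (binding).
By complementary slackness, y = 0 for the non-binding constraint.
Dual feasibility on the basic columns requires 4·y_labor + 4·y_clay = 44, 2·y_labor + 3·y_clay = 25.5.
→ y_labor = 7.5 and y_clay = 3.5.
Shadow price of labor = 7.5.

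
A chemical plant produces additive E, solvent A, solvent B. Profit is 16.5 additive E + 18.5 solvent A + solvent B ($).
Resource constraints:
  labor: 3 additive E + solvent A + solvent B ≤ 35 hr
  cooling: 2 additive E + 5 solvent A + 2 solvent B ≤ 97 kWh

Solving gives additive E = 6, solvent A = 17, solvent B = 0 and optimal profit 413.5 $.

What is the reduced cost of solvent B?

-8.5

Both labor and cooling are binding at x*.
Dual feasibility on the basic columns requires 3·y_labor + 2·y_cooling = 16.5, 1·y_labor + 5·y_cooling = 18.5.
This yields shadow prices y_labor = 3.5, y_cooling = 3.
Reduced cost of solvent B: c₃ − yᵀa₃ = 1 − (3.5·1 + 3·2) = 1 − 9.5 = -8.5.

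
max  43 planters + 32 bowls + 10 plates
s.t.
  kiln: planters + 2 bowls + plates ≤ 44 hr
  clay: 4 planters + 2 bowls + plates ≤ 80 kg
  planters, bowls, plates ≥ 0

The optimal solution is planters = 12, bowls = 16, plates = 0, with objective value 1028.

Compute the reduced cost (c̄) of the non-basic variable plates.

Both kiln and clay are binding at x*.
The binding rows give the dual system: 1·y_kiln + 4·y_clay = 43 and 2·y_kiln + 2·y_clay = 32.
Solving: y_kiln = 7, y_clay = 9.
Reduced cost of plates: c₃ − yᵀa₃ = 10 − (7·1 + 9·1) = 10 − 16 = -6.

-6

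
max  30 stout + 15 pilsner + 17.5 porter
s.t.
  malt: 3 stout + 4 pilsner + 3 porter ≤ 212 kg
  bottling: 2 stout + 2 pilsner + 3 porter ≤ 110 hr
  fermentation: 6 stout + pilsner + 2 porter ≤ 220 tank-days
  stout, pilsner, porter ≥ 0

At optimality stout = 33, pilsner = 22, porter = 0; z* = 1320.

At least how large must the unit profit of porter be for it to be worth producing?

At the optimum: malt uses 187 of 212 (slack = 25); bottling uses 110 of 110 (binding); fermentation uses 220 of 220 (binding).
By complementary slackness, y = 0 for the non-binding constraint.
The binding rows give the dual system: 2·y_bottling + 6·y_fermentation = 30 and 2·y_bottling + 1·y_fermentation = 15.
→ y_bottling = 6 and y_fermentation = 3.
porter enters the basis when its profit ≥ yᵀa₃ = 6·3 + 3·2 = 24.

24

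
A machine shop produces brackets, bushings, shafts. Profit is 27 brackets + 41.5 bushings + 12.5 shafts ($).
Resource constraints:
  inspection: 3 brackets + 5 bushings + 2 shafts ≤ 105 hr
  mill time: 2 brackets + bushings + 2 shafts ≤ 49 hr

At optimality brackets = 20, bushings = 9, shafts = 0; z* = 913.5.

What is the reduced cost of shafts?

-6.5

Both inspection and mill time are binding at x*.
The binding rows give the dual system: 3·y_inspection + 2·y_mill time = 27 and 5·y_inspection + 1·y_mill time = 41.5.
→ y_inspection = 8 and y_mill time = 1.5.
Reduced cost of shafts: c₃ − yᵀa₃ = 12.5 − (8·2 + 1.5·2) = 12.5 − 19 = -6.5.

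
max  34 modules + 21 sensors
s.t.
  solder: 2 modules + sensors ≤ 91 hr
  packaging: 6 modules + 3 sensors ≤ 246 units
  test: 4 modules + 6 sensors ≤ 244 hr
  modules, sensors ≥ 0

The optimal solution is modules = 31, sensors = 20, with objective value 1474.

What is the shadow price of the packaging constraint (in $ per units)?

5

At the optimum: solder uses 82 of 91 (slack = 9); packaging uses 246 of 246 (binding); test uses 244 of 244 (binding).
By complementary slackness, y = 0 for the non-binding constraint.
From A_Bᵀ y = c: 6·y_packaging + 4·y_test = 34; 3·y_packaging + 6·y_test = 21.
→ y_packaging = 5 and y_test = 1.
Shadow price of packaging = 5.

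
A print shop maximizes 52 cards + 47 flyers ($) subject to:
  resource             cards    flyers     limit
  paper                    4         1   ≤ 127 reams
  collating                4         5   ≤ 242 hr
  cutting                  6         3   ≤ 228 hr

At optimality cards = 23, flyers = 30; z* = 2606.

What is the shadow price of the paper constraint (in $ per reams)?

0

At the optimum: paper uses 122 of 127 (slack = 5); collating uses 242 of 242 (binding); cutting uses 228 of 228 (binding).
Slack constraints have shadow price 0 (complementary slackness).
Dual feasibility on the basic columns requires 4·y_collating + 6·y_cutting = 52, 5·y_collating + 3·y_cutting = 47.
Solving: y_collating = 7, y_cutting = 4.
Shadow price of paper = 0.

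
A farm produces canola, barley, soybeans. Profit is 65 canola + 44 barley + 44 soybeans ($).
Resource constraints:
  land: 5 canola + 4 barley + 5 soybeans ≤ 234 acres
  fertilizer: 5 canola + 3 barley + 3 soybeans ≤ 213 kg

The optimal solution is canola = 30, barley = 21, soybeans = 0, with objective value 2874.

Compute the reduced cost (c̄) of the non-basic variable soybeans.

-5

At the optimum: land uses 234 of 234 (binding); fertilizer uses 213 of 213 (binding).
From A_Bᵀ y = c: 5·y_land + 5·y_fertilizer = 65; 4·y_land + 3·y_fertilizer = 44.
This yields shadow prices y_land = 5, y_fertilizer = 8.
Reduced cost of soybeans: c₃ − yᵀa₃ = 44 − (5·5 + 8·3) = 44 − 49 = -5.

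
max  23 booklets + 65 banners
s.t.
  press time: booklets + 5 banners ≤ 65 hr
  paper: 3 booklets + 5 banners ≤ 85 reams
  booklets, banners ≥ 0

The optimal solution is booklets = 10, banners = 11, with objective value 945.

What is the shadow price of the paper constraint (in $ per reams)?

5

Both press time and paper are binding at x*.
The binding rows give the dual system: 1·y_press time + 3·y_paper = 23 and 5·y_press time + 5·y_paper = 65.
Solving: y_press time = 8, y_paper = 5.
Shadow price of paper = 5.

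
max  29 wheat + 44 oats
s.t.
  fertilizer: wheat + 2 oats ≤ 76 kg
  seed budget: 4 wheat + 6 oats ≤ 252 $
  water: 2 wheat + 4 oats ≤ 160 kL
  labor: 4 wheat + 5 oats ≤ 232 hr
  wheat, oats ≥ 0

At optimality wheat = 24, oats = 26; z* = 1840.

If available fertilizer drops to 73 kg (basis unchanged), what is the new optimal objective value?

1837

At the optimum: fertilizer uses 76 of 76 (binding); seed budget uses 252 of 252 (binding); water uses 152 of 160 (slack = 8); labor uses 226 of 232 (slack = 6).
Slack constraints have shadow price 0 (complementary slackness).
The binding rows give the dual system: 1·y_fertilizer + 4·y_seed budget = 29 and 2·y_fertilizer + 6·y_seed budget = 44.
→ y_fertilizer = 1 and y_seed budget = 7.
Δz = y_fertilizer·Δb = 1 × (-3) = -3, so new z* = 1840 − 3 = 1837.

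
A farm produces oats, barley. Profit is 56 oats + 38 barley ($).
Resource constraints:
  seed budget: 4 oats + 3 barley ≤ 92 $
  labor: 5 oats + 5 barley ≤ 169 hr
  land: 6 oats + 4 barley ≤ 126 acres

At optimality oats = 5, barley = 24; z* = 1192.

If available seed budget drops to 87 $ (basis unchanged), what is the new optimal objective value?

At the optimum: seed budget uses 92 of 92 (binding); labor uses 145 of 169 (slack = 24); land uses 126 of 126 (binding).
Slack constraints have shadow price 0 (complementary slackness).
The binding rows give the dual system: 4·y_seed budget + 6·y_land = 56 and 3·y_seed budget + 4·y_land = 38.
This yields shadow prices y_seed budget = 2, y_land = 8.
Δz = y_seed budget·Δb = 2 × (-5) = -10, so new z* = 1192 − 10 = 1182.

1182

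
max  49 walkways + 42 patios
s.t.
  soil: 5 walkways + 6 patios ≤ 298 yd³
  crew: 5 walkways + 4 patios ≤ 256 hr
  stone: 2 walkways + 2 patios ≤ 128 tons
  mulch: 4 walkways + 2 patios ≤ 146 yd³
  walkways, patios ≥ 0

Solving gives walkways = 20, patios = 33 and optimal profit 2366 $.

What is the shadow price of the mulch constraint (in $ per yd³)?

At the optimum: soil uses 298 of 298 (binding); crew uses 232 of 256 (slack = 24); stone uses 106 of 128 (slack = 22); mulch uses 146 of 146 (binding).
Slack constraints have shadow price 0 (complementary slackness).
Dual feasibility on the basic columns requires 5·y_soil + 4·y_mulch = 49, 6·y_soil + 2·y_mulch = 42.
Solving: y_soil = 5, y_mulch = 6.
Shadow price of mulch = 6.

6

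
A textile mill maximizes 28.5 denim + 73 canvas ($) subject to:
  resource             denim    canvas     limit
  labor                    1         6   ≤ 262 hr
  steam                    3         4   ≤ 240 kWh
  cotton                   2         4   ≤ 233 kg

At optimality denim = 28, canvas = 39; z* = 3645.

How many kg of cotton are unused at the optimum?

21

cotton used = 2·28 + 4·39 = 212; slack = 233 − 212 = 21.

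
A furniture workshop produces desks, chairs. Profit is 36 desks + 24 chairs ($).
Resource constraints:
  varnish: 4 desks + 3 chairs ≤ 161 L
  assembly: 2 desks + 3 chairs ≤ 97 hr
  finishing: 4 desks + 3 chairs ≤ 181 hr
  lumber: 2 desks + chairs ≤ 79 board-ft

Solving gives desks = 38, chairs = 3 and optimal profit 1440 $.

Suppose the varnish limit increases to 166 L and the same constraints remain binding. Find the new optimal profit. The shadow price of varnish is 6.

1470

Δb = 5, so new z* = 1440 + (6)·(5) = 1440 + 30 = 1470.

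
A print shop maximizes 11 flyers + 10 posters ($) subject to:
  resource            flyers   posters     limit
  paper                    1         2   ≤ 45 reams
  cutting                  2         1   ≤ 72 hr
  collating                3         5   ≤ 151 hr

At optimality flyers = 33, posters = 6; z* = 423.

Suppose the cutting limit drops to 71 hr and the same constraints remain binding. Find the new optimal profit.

419

Check each constraint at x*: paper 45/45 (tight); cutting 72/72 (tight); collating 129/151 (slack 22).
Since collating is not tight, its dual is 0.
The binding rows give the dual system: 1·y_paper + 2·y_cutting = 11 and 2·y_paper + 1·y_cutting = 10.
→ y_paper = 3 and y_cutting = 4.
Δz = y_cutting·Δb = 4 × (-1) = -4, so new z* = 423 − 4 = 419.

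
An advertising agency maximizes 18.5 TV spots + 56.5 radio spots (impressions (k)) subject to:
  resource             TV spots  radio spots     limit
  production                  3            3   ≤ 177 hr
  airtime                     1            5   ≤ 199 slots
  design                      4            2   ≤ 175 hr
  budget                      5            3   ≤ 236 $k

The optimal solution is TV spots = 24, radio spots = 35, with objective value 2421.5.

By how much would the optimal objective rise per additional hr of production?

Check each constraint at x*: production 177/177 (tight); airtime 199/199 (tight); design 166/175 (slack 9); budget 225/236 (slack 11).
By complementary slackness, y = 0 for the non-binding constraints.
The binding rows give the dual system: 3·y_production + 1·y_airtime = 18.5 and 3·y_production + 5·y_airtime = 56.5.
This yields shadow prices y_production = 3, y_airtime = 9.5.
Shadow price of production = 3.

3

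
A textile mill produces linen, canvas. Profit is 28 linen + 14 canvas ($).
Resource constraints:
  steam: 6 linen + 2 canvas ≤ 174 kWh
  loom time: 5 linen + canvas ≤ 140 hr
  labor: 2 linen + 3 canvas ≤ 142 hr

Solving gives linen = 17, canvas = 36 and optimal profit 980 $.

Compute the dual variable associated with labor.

2

At the optimum: steam uses 174 of 174 (binding); loom time uses 121 of 140 (slack = 19); labor uses 142 of 142 (binding).
By complementary slackness, y = 0 for the non-binding constraint.
From A_Bᵀ y = c: 6·y_steam + 2·y_labor = 28; 2·y_steam + 3·y_labor = 14.
This yields shadow prices y_steam = 4, y_labor = 2.
Shadow price of labor = 2.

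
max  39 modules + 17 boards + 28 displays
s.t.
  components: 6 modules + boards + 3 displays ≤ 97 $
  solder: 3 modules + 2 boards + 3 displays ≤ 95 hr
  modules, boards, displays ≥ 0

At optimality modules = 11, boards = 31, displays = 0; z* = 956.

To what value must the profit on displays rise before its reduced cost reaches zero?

Both components and solder are binding at x*.
The binding rows give the dual system: 6·y_components + 3·y_solder = 39 and 1·y_components + 2·y_solder = 17.
Solving: y_components = 3, y_solder = 7.
displays enters the basis when its profit ≥ yᵀa₃ = 3·3 + 7·3 = 30.

30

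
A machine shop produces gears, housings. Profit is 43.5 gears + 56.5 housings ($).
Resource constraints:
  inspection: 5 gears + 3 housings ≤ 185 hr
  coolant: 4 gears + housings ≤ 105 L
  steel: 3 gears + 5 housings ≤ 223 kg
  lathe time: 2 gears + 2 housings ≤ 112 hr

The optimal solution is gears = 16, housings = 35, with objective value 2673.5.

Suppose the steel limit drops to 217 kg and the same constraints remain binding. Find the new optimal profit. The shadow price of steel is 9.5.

2616.5

Δb = -6, so new z* = 2673.5 + (9.5)·(-6) = 2673.5 − 57 = 2616.5.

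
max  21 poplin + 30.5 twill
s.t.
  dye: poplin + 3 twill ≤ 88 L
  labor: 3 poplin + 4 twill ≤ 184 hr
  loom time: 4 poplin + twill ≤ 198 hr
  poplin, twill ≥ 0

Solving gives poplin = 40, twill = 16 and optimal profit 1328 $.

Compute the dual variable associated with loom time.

Binding: dye and labor. Non-binding: loom time (22 unused).
Since loom time is not tight, its dual is 0.
The binding rows give the dual system: 1·y_dye + 3·y_labor = 21 and 3·y_dye + 4·y_labor = 30.5.
This yields shadow prices y_dye = 1.5, y_labor = 6.5.
Shadow price of loom time = 0.

0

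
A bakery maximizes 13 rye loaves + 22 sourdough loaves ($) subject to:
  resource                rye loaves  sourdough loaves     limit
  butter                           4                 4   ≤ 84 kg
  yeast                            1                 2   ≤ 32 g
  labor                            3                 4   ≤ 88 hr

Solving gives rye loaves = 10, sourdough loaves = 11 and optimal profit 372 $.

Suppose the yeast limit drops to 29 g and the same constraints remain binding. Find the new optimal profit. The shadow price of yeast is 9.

Δb = -3, so new z* = 372 + (9)·(-3) = 372 − 27 = 345.

345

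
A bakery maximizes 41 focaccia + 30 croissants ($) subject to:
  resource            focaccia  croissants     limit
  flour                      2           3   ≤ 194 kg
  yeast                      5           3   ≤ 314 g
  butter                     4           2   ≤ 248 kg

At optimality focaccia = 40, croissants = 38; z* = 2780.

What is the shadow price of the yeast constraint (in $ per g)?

7

Check each constraint at x*: flour 194/194 (tight); yeast 314/314 (tight); butter 236/248 (slack 12).
Slack constraints have shadow price 0 (complementary slackness).
From A_Bᵀ y = c: 2·y_flour + 5·y_yeast = 41; 3·y_flour + 3·y_yeast = 30.
Solving: y_flour = 3, y_yeast = 7.
Shadow price of yeast = 7.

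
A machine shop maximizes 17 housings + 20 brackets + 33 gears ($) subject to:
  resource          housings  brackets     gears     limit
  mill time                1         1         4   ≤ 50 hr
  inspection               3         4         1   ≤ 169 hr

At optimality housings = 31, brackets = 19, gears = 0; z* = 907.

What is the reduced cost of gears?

At the optimum: mill time uses 50 of 50 (binding); inspection uses 169 of 169 (binding).
Dual feasibility on the basic columns requires 1·y_mill time + 3·y_inspection = 17, 1·y_mill time + 4·y_inspection = 20.
→ y_mill time = 8 and y_inspection = 3.
Reduced cost of gears: c₃ − yᵀa₃ = 33 − (8·4 + 3·1) = 33 − 35 = -2.

-2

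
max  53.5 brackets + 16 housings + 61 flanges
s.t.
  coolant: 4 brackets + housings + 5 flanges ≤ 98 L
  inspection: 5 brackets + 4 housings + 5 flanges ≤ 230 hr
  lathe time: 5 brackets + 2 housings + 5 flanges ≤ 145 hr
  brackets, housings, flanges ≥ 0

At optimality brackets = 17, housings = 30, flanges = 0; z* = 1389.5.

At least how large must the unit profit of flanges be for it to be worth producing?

62.5

At the optimum: coolant uses 98 of 98 (binding); inspection uses 205 of 230 (slack = 25); lathe time uses 145 of 145 (binding).
By complementary slackness, y = 0 for the non-binding constraint.
From A_Bᵀ y = c: 4·y_coolant + 5·y_lathe time = 53.5; 1·y_coolant + 2·y_lathe time = 16.
This yields shadow prices y_coolant = 9, y_lathe time = 3.5.
flanges enters the basis when its profit ≥ yᵀa₃ = 9·5 + 3.5·5 = 62.5.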